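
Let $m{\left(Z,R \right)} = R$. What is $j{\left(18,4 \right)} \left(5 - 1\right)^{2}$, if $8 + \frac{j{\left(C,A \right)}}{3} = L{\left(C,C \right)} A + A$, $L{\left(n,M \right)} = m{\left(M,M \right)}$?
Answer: $3264$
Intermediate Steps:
$L{\left(n,M \right)} = M$
$j{\left(C,A \right)} = -24 + 3 A + 3 A C$ ($j{\left(C,A \right)} = -24 + 3 \left(C A + A\right) = -24 + 3 \left(A C + A\right) = -24 + 3 \left(A + A C\right) = -24 + \left(3 A + 3 A C\right) = -24 + 3 A + 3 A C$)
$j{\left(18,4 \right)} \left(5 - 1\right)^{2} = \left(-24 + 3 \cdot 4 + 3 \cdot 4 \cdot 18\right) \left(5 - 1\right)^{2} = \left(-24 + 12 + 216\right) 4^{2} = 204 \cdot 16 = 3264$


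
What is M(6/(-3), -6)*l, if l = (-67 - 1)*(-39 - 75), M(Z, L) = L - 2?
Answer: -62016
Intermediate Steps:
M(Z, L) = -2 + L
l = 7752 (l = -68*(-114) = 7752)
M(6/(-3), -6)*l = (-2 - 6)*7752 = -8*7752 = -62016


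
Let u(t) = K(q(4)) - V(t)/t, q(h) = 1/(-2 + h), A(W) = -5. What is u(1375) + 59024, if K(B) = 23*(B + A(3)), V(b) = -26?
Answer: 162031427/2750 ≈ 58921.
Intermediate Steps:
K(B) = -115 + 23*B (K(B) = 23*(B - 5) = 23*(-5 + B) = -115 + 23*B)
u(t) = -207/2 + 26/t (u(t) = (-115 + 23/(-2 + 4)) - (-26)/t = (-115 + 23/2) + 26/t = -207/2 + 26/t)
u(1375) + 59024 = (-207/2 + 26/1375) + 59024 = -284573/2750 + 59024 = 162031427/2750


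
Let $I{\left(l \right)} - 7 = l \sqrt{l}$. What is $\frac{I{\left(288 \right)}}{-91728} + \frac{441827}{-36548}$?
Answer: $- \frac{1447434389}{119731248} - \frac{24 \sqrt{2}}{637} \approx -12.142$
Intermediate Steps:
$I{\left(l \right)} = 7 + l^{\frac{3}{2}}$ ($I{\left(l \right)} = 7 + l \sqrt{l} = 7 + l^{\frac{3}{2}}$)
$\frac{I{\left(288 \right)}}{-91728} + \frac{441827}{-36548} = \frac{7 + 288^{\frac{3}{2}}}{-91728} + \frac{441827}{-36548} = \left(7 + 3456 \sqrt{2}\right) \left(- \frac{1}{91728}\right) + 441827 \left(- \frac{1}{36548}\right) = \left(- \frac{1}{13104} - \frac{24 \sqrt{2}}{637}\right) - \frac{441827}{36548} = - \frac{1447434389}{119731248} - \frac{24 \sqrt{2}}{637}$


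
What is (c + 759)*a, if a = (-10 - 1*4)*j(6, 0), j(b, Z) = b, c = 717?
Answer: -123984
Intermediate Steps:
a = -84 (a = (-10 - 1*4)*6 = (-10 - 4)*6 = -14*6 = -84)
(c + 759)*a = (717 + 759)*(-84) = 1476*(-84) = -123984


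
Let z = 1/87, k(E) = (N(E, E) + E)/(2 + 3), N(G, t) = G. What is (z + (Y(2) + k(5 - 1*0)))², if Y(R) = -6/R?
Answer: 7396/7569 ≈ 0.97714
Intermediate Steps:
k(E) = 2*E/5 (k(E) = (E + E)/(2 + 3) = (2*E)/5 = (2*E)*(⅕) = 2*E/5)
z = 1/87 ≈ 0.011494
(z + (Y(2) + k(5 - 1*0)))² = (1/87 + (-6/2 + 2*(5 - 1*0)/5))² = (1/87 + (-6*½ + 2*(5 + 0)/5))² = (1/87 + (-3 + (⅖)*5))² = (1/87 + (-3 + 2))² = (1/87 - 1)² = (-86/87)² = 7396/7569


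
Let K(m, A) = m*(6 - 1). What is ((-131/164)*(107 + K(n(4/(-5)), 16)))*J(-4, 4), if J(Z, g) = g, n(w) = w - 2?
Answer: -12183/41 ≈ -297.15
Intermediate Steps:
n(w) = -2 + w
K(m, A) = 5*m (K(m, A) = m*5 = 5*m)
((-131/164)*(107 + K(n(4/(-5)), 16)))*J(-4, 4) = ((-131/164)*(107 + 5*(-2 + 4/(-5))))*4 = ((-131*1/164)*(107 + 5*(-2 + 4*(-⅕))))*4 = -131*(107 + 5*(-2 - ⅘))/164*4 = -131*(107 + 5*(-14/5))/164*4 = -131*(107 - 14)/164*4 = -131/164*93*4 = -12183/164*4 = -12183/41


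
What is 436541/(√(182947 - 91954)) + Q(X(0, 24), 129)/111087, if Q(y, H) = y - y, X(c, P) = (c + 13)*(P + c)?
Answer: 62363*√1857/1857 ≈ 1447.2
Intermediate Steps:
X(c, P) = (13 + c)*(P + c)
Q(y, H) = 0
436541/(√(182947 - 91954)) + Q(X(0, 24), 129)/111087 = 436541/(√(182947 - 91954)) + 0/111087 = 436541/(√90993) + 0*(1/111087) = 436541/((7*√1857)) + 0 = 436541*(√1857/12999) + 0 = 62363*√1857/1857 + 0 = 62363*√1857/1857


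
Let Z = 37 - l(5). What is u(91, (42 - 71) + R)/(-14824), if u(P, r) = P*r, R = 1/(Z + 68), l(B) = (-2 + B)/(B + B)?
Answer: 2762123/15520728 ≈ 0.17796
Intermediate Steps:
l(B) = (-2 + B)/(2*B) (l(B) = (-2 + B)/((2*B)) = (-2 + B)*(1/(2*B)) = (-2 + B)/(2*B))
Z = 367/10 (Z = 37 - (-2 + 5)/(2*5) = 37 - 3/(2*5) = 37 - 1*3/10 = 37 - 3/10 = 367/10 ≈ 36.700)
R = 10/1047 (R = 1/(367/10 + 68) = 1/(1047/10) = 10/1047 ≈ 0.0095511)
u(91, (42 - 71) + R)/(-14824) = (91*((42 - 71) + 10/1047))/(-14824) = (91*(-29 + 10/1047))*(-1/14824) = (91*(-30353/1047))*(-1/14824) = -2762123/1047*(-1/14824) = 2762123/15520728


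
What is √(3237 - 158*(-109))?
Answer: √20459 ≈ 143.03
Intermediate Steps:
√(3237 - 158*(-109)) = √(3237 + 17222) = √20459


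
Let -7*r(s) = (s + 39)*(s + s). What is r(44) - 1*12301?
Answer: -93411/7 ≈ -13344.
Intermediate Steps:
r(s) = -2*s*(39 + s)/7 (r(s) = -(s + 39)*(s + s)/7 = -(39 + s)*2*s/7 = -2*s*(39 + s)/7)
r(44) - 1*12301 = -2/7*44*(39 + 44) - 1*12301 = -2/7*44*83 - 12301 = -7304/7 - 12301 = -93411/7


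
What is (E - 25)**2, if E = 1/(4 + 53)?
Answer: 2027776/3249 ≈ 624.12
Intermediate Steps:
E = 1/57 ≈ 0.017544
(E - 25)**2 = (1/57 - 25)**2 = (-1424/57)**2 = 2027776/3249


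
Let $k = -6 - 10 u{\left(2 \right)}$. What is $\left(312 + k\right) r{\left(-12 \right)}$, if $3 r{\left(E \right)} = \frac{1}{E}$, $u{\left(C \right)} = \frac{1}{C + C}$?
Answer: $- \frac{607}{72} \approx -8.4306$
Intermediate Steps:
$u{\left(C \right)} = \frac{1}{2 C}$
$k = - \frac{17}{2}$ ($k = -6 - 10 \frac{1}{2 \cdot 2} = -6 - 10 \cdot \frac{1}{2} \cdot \frac{1}{2} = -6 - \frac{5}{2} = - \frac{17}{2} \approx -8.5$)
$r{\left(E \right)} = \frac{1}{3 E}$
$\left(312 + k\right) r{\left(-12 \right)} = \left(312 - \frac{17}{2}\right) \frac{1}{3 \left(-12\right)} = \frac{607 \cdot \frac{1}{3} \left(- \frac{1}{12}\right)}{2} = \frac{607}{2} \left(- \frac{1}{36}\right) = - \frac{607}{72}$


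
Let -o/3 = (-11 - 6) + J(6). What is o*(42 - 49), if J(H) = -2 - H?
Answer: -525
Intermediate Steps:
o = 75 (o = -3*((-11 - 6) + (-2 - 1*6)) = -3*(-17 + (-2 - 6)) = -3*(-17 - 8) = -3*(-25) = 75)
o*(42 - 49) = 75*(42 - 49) = 75*(-7) = -525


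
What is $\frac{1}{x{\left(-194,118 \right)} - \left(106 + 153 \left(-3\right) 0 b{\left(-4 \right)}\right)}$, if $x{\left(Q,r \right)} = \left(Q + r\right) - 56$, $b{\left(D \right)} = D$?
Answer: $- \frac{1}{238} \approx -0.0042017$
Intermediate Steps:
$x{\left(Q,r \right)} = -56 + Q + r$
$\frac{1}{x{\left(-194,118 \right)} - \left(106 + 153 \left(-3\right) 0 b{\left(-4 \right)}\right)} = \frac{1}{\left(-56 - 194 + 118\right) - \left(106 + 153 \left(-3\right) 0 \left(-4\right)\right)} = \frac{1}{-132 - \left(106 + 153 \cdot 0 \left(-4\right)\right)} = \frac{1}{-132 - 106} = \frac{1}{-238} = - \frac{1}{238}$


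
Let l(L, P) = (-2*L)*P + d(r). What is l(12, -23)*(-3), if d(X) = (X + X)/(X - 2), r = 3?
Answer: -1674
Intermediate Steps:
d(X) = 2*X/(-2 + X) (d(X) = (2*X)/(-2 + X) = 2*X/(-2 + X))
l(L, P) = 6 - 2*L*P (l(L, P) = (-2*L)*P + 2*3/(-2 + 3) = -2*L*P + 2*3/1 = -2*L*P + 2*3*1 = -2*L*P + 6 = 6 - 2*L*P)
l(12, -23)*(-3) = (6 - 2*12*(-23))*(-3) = (6 + 552)*(-3) = 558*(-3) = -1674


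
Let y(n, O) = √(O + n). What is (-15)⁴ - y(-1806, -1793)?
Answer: 50625 - I*√3599 ≈ 50625.0 - 59.992*I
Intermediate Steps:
(-15)⁴ - y(-1806, -1793) = (-15)⁴ - √(-1793 - 1806) = 50625 - √(-3599) = 50625 - I*√3599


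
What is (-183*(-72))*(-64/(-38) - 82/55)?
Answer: 2661552/1045 ≈ 2546.9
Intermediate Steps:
(-183*(-72))*(-64/(-38) - 82/55) = 13176*(-64*(-1/38) - 82*1/55) = 13176*(32/19 - 82/55) = 13176*(202/1045) = 2661552/1045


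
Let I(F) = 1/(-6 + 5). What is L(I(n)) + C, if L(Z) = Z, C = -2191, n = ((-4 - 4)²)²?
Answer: -2192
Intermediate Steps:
n = 4096 (n = ((-8)²)² = 64² = 4096)
I(F) = -1 (I(F) = 1/(-1) = -1)
L(I(n)) + C = -1 - 2191 = -2192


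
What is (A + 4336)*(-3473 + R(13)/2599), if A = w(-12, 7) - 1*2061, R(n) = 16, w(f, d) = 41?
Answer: -20904936276/2599 ≈ -8.0435e+6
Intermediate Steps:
A = -2020 (A = 41 - 1*2061 = 41 - 2061 = -2020)
(A + 4336)*(-3473 + R(13)/2599) = (-2020 + 4336)*(-3473 + 16/2599) = 2316*(-3473 + 16*(1/2599)) = 2316*(-3473 + 16/2599) = 2316*(-9026311/2599) = -20904936276/2599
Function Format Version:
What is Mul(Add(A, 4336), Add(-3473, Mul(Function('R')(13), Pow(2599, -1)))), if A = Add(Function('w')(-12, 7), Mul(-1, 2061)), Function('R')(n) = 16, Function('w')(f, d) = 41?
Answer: Rational(-20904936276, 2599) ≈ -8.0435e+6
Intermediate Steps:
A = -2020 (A = Add(41, Mul(-1, 2061)) = Add(41, -2061) = -2020)
Mul(Add(A, 4336), Add(-3473, Mul(Function('R')(13), Pow(2599, -1)))) = Mul(Add(-2020, 4336), Add(-3473, Mul(16, Pow(2599, -1)))) = Mul(2316, Add(-3473, Mul(16, Rational(1, 2599)))) = Mul(2316, Add(-3473, Rational(16, 2599))) = Mul(2316, Rational(-9026311, 2599)) = Rational(-20904936276, 2599)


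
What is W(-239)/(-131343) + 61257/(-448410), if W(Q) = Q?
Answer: -2646169387/19631838210 ≈ -0.13479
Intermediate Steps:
W(-239)/(-131343) + 61257/(-448410) = -239/(-131343) + 61257/(-448410) = -239*(-1/131343) + 61257*(-1/448410) = 239/131343 - 20419/149470 = -2646169387/19631838210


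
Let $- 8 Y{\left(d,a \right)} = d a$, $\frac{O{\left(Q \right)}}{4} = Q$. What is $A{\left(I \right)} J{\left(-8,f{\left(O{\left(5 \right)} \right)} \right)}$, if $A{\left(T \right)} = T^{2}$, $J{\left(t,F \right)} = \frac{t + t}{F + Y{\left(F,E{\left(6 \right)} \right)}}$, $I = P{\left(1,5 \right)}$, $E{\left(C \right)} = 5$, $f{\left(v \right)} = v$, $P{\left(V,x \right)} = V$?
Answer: $- \frac{32}{15} \approx -2.1333$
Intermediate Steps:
$O{\left(Q \right)} = 4 Q$
$I = 1$
$Y{\left(d,a \right)} = - \frac{a d}{8}$ ($Y{\left(d,a \right)} = - \frac{d a}{8} = - \frac{a d}{8}$)
$J{\left(t,F \right)} = \frac{16 t}{3 F}$ ($J{\left(t,F \right)} = \frac{t + t}{F - \frac{5 F}{8}} = \frac{2 t}{F - \frac{5 F}{8}} = \frac{2 t}{\frac{3}{8} F} = 2 t \frac{8}{3 F} = \frac{16 t}{3 F}$)
$A{\left(I \right)} J{\left(-8,f{\left(O{\left(5 \right)} \right)} \right)} = 1^{2} \cdot \frac{16}{3} \left(-8\right) \frac{1}{4 \cdot 5} = 1 \cdot \frac{16}{3} \left(-8\right) \frac{1}{20} = 1 \left(- \frac{32}{15}\right) = - \frac{32}{15}$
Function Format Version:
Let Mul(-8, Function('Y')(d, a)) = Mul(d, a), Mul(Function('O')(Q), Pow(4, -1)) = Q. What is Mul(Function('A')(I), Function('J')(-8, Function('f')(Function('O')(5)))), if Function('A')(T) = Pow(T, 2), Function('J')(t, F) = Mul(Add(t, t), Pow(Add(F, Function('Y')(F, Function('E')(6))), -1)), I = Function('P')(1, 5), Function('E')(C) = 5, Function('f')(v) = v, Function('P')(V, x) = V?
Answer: Rational(-32, 15) ≈ -2.1333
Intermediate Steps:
Function('O')(Q) = Mul(4, Q)
I = 1
Function('Y')(d, a) = Mul(Rational(-1, 8), a, d) (Function('Y')(d, a) = Mul(Rational(-1, 8), Mul(d, a)) = Mul(Rational(-1, 8), Mul(a, d)) = Mul(Rational(-1, 8), a, d))
Function('J')(t, F) = Mul(Rational(16, 3), t, Pow(F, -1)) (Function('J')(t, F) = Mul(Add(t, t), Pow(Add(F, Mul(Rational(-1, 8), 5, F)), -1)) = Mul(Mul(2, t), Pow(Add(F, Mul(Rational(-5, 8), F)), -1)) = Mul(Mul(2, t), Pow(Mul(Rational(3, 8), F), -1)) = Mul(Mul(2, t), Mul(Rational(8, 3), Pow(F, -1))) = Mul(Rational(16, 3), t, Pow(F, -1)))
Mul(Function('A')(I), Function('J')(-8, Function('f')(Function('O')(5)))) = Mul(Pow(1, 2), Mul(Rational(16, 3), -8, Pow(Mul(4, 5), -1))) = Mul(1, Mul(Rational(16, 3), -8, Pow(20, -1))) = Mul(1, Mul(Rational(16, 3), -8, Rational(1, 20))) = Mul(1, Rational(-32, 15)) = Rational(-32, 15)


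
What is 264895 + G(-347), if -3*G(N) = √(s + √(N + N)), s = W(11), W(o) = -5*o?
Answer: 264895 - √(-55 + I*√694)/3 ≈ 2.6489e+5 - 2.5384*I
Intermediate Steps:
s = -55 (s = -5*11 = -55)
G(N) = -√(-55 + √2*√N)/3 (G(N) = -√(-55 + √(N + N))/3 = -√(-55 + √(2*N))/3 = -√(-55 + √2*√N)/3)
264895 + G(-347) = 264895 - √(-55 + √2*√(-347))/3 = 264895 - √(-55 + √2*(I*√347))/3 = 264895 - √(-55 + I*√694)/3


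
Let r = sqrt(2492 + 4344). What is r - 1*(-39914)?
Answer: 39914 + 2*sqrt(1709) ≈ 39997.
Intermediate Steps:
r = 2*sqrt(1709) (r = sqrt(6836) = 2*sqrt(1709) ≈ 82.680)
r - 1*(-39914) = 2*sqrt(1709) - 1*(-39914) = 2*sqrt(1709) + 39914 = 39914 + 2*sqrt(1709)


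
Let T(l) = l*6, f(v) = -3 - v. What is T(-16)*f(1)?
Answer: 384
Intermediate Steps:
T(l) = 6*l
T(-16)*f(1) = (6*(-16))*(-3 - 1*1) = -96*(-3 - 1) = -96*(-4) = 384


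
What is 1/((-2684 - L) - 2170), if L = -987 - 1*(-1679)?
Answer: -1/5546 ≈ -0.00018031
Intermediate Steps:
L = 692 (L = -987 + 1679 = 692)
1/((-2684 - L) - 2170) = 1/((-2684 - 1*692) - 2170) = 1/((-2684 - 692) - 2170) = 1/(-3376 - 2170) = 1/(-5546) = -1/5546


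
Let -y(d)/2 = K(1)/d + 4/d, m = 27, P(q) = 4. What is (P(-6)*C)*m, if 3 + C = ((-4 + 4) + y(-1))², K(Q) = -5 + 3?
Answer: 1404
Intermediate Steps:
K(Q) = -2
y(d) = -4/d (y(d) = -2*(-2/d + 4/d) = -4/d)
C = 13 (C = -3 + ((-4 + 4) - 4/(-1))² = -3 + (0 - 4*(-1))² = -3 + (0 + 4)² = -3 + 4² = -3 + 16 = 13)
(P(-6)*C)*m = (4*13)*27 = 52*27 = 1404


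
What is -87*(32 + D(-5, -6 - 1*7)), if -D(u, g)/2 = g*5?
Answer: -14094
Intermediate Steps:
D(u, g) = -10*g (D(u, g) = -2*g*5 = -10*g)
-87*(32 + D(-5, -6 - 1*7)) = -87*(32 - 10*(-6 - 1*7)) = -87*(32 - 10*(-6 - 7)) = -87*(32 - 10*(-13)) = -87*(32 + 130) = -87*162 = -14094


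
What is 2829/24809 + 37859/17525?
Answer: 988822156/434777725 ≈ 2.2743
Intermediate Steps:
2829/24809 + 37859/17525 = 988822156/434777725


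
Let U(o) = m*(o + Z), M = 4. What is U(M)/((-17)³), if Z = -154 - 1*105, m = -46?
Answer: -690/289 ≈ -2.3875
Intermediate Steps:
Z = -259 (Z = -154 - 105 = -259)
U(o) = 11914 - 46*o (U(o) = -46*(o - 259) = -46*(-259 + o) = 11914 - 46*o)
U(M)/((-17)³) = (11914 - 46*4)/((-17)³) = (11914 - 184)/(-4913) = 11730*(-1/4913) = -690/289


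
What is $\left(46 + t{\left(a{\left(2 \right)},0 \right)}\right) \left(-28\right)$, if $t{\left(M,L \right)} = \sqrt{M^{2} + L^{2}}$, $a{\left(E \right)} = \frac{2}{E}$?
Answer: $-1316$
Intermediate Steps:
$t{\left(M,L \right)} = \sqrt{L^{2} + M^{2}}$
$\left(46 + t{\left(a{\left(2 \right)},0 \right)}\right) \left(-28\right) = \left(46 + \sqrt{0^{2} + \left(\frac{2}{2}\right)^{2}}\right) \left(-28\right) = \left(46 + \sqrt{0 + \left(2 \cdot \frac{1}{2}\right)^{2}}\right) \left(-28\right) = \left(46 + \sqrt{0 + 1^{2}}\right) \left(-28\right) = \left(46 + \sqrt{0 + 1}\right) \left(-28\right) = \left(46 + \sqrt{1}\right) \left(-28\right) = \left(46 + 1\right) \left(-28\right) = 47 \left(-28\right) = -1316$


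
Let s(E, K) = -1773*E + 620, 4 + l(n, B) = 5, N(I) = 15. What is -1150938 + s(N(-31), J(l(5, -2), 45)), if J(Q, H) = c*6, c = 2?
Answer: -1176913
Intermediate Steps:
l(n, B) = 1 (l(n, B) = -4 + 5 = 1)
J(Q, H) = 12 (J(Q, H) = 2*6 = 12)
s(E, K) = 620 - 1773*E
-1150938 + s(N(-31), J(l(5, -2), 45)) = -1150938 + (620 - 1773*15) = -1150938 + (620 - 26595) = -1150938 - 25975 = -1176913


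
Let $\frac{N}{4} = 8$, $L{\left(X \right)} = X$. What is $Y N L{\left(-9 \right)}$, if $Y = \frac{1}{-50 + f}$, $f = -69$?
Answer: $\frac{288}{119} \approx 2.4202$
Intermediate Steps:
$N = 32$ ($N = 4 \cdot 8 = 32$)
$Y = - \frac{1}{119}$ ($Y = \frac{1}{-50 - 69} = \frac{1}{-119} = - \frac{1}{119} \approx -0.0084034$)
$Y N L{\left(-9 \right)} = \left(- \frac{1}{119}\right) 32 \left(-9\right) = \left(- \frac{32}{119}\right) \left(-9\right) = \frac{288}{119}$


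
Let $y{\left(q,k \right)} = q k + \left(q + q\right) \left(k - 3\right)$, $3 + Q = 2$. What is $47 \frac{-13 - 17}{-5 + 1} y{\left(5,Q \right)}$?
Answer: $- \frac{31725}{2} \approx -15863.0$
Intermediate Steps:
$Q = -1$ ($Q = -3 + 2 = -1$)
$y{\left(q,k \right)} = k q + 2 q \left(-3 + k\right)$
$47 \frac{-13 - 17}{-5 + 1} y{\left(5,Q \right)} = 47 \frac{-13 - 17}{-5 + 1} \cdot 3 \cdot 5 \left(-2 - 1\right) = 47 \left(- \frac{30}{-4}\right) 3 \cdot 5 \left(-3\right) = 47 \left(\left(-30\right) \left(- \frac{1}{4}\right)\right) \left(-45\right) = 47 \cdot \frac{15}{2} \left(-45\right) = \frac{705}{2} \left(-45\right) = - \frac{31725}{2}$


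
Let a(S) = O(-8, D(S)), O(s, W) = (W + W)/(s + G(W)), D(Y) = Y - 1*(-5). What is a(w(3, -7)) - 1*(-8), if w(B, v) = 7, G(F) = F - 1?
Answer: 16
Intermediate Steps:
G(F) = -1 + F
D(Y) = 5 + Y (D(Y) = Y + 5 = 5 + Y)
O(s, W) = 2*W/(-1 + W + s) (O(s, W) = (W + W)/(s + (-1 + W)) = (2*W)/(-1 + W + s) = 2*W/(-1 + W + s))
a(S) = 2*(5 + S)/(-4 + S) (a(S) = 2*(5 + S)/(-1 + (5 + S) - 8) = 2*(5 + S)/(-4 + S))
a(w(3, -7)) - 1*(-8) = 2*(5 + 7)/(-4 + 7) - 1*(-8) = 2*12/3 + 8 = 2*(1/3)*12 + 8 = 8 + 8 = 16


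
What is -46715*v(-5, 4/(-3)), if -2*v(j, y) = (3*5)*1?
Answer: 700725/2 ≈ 3.5036e+5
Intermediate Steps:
v(j, y) = -15/2 (v(j, y) = -3*5/2 = -15/2)
-46715*v(-5, 4/(-3)) = -46715*(-15/2) = 700725/2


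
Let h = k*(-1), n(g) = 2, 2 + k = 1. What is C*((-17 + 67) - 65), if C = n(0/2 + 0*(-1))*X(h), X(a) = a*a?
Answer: -30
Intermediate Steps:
k = -1 (k = -2 + 1 = -1)
h = 1 (h = -1*(-1) = 1)
X(a) = a²
C = 2 (C = 2*1² = 2*1 = 2)
C*((-17 + 67) - 65) = 2*((-17 + 67) - 65) = 2*(50 - 65) = 2*(-15) = -30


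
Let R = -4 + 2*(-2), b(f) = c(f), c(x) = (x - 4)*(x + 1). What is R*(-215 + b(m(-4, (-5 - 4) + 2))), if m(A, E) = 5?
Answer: 1672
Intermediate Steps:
c(x) = (1 + x)*(-4 + x) (c(x) = (-4 + x)*(1 + x) = (1 + x)*(-4 + x))
b(f) = -4 + f² - 3*f
R = -8 (R = -4 - 4 = -8)
R*(-215 + b(m(-4, (-5 - 4) + 2))) = -8*(-215 + (-4 + 5² - 3*5)) = -8*(-215 + (-4 + 25 - 15)) = -8*(-215 + 6) = -8*(-209) = 1672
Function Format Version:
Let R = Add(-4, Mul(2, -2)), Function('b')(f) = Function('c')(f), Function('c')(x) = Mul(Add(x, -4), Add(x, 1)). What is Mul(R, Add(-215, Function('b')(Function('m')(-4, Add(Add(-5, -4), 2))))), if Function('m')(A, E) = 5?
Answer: 1672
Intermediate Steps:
Function('c')(x) = Mul(Add(1, x), Add(-4, x)) (Function('c')(x) = Mul(Add(-4, x), Add(1, x)) = Mul(Add(1, x), Add(-4, x)))
Function('b')(f) = Add(-4, Pow(f, 2), Mul(-3, f))
R = -8 (R = Add(-4, -4) = -8)
Mul(R, Add(-215, Function('b')(Function('m')(-4, Add(Add(-5, -4), 2))))) = Mul(-8, Add(-215, Add(-4, Pow(5, 2), Mul(-3, 5)))) = Mul(-8, Add(-215, Add(-4, 25, -15))) = Mul(-8, Add(-215, 6)) = Mul(-8, -209) = 1672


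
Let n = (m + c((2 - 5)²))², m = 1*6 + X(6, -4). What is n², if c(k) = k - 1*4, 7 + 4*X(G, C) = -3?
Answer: 83521/16 ≈ 5220.1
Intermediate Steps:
X(G, C) = -5/2 (X(G, C) = -7/4 + (¼)*(-3) = -7/4 - ¾ = -5/2)
c(k) = -4 + k (c(k) = k - 4 = -4 + k)
m = 7/2 (m = 1*6 - 5/2 = 6 - 5/2 = 7/2 ≈ 3.5000)
n = 289/4 (n = (7/2 + (-4 + (2 - 5)²))² = (7/2 + (-4 + (-3)²))² = (7/2 + (-4 + 9))² = (7/2 + 5)² = (17/2)² = 289/4 ≈ 72.250)
n² = (289/4)² = 83521/16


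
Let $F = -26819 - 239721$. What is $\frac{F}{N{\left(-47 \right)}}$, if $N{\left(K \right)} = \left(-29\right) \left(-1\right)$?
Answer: $- \frac{266540}{29} \approx -9191.0$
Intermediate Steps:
$F = -266540$ ($F = -26819 - 239721 = -266540$)
$N{\left(K \right)} = 29$
$\frac{F}{N{\left(-47 \right)}} = - \frac{266540}{29}$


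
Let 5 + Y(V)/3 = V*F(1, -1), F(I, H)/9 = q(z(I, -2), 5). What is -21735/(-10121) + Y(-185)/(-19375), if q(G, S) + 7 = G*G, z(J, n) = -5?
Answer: 53249862/7843775 ≈ 6.7888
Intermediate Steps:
q(G, S) = -7 + G² (q(G, S) = -7 + G*G = -7 + G²)
F(I, H) = 162 (F(I, H) = 9*(-7 + (-5)²) = 9*(-7 + 25) = 9*18 = 162)
Y(V) = -15 + 486*V (Y(V) = -15 + 3*(V*162) = -15 + 3*(162*V) = -15 + 486*V)
-21735/(-10121) + Y(-185)/(-19375) = -21735/(-10121) + (-15 + 486*(-185))/(-19375) = -21735*(-1/10121) + (-15 - 89910)*(-1/19375) = 21735/10121 - 89925*(-1/19375) = 21735/10121 + 3597/775 = 53249862/7843775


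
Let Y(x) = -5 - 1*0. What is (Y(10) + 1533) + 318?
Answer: 1846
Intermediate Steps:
Y(x) = -5 (Y(x) = -5 + 0 = -5)
(Y(10) + 1533) + 318 = (-5 + 1533) + 318 = 1528 + 318 = 1846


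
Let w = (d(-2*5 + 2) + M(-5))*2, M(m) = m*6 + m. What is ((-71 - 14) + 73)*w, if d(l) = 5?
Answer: 720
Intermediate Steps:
M(m) = 7*m (M(m) = 6*m + m = 7*m)
w = -60 (w = (5 + 7*(-5))*2 = (5 - 35)*2 = -30*2 = -60)
((-71 - 14) + 73)*w = ((-71 - 14) + 73)*(-60) = (-85 + 73)*(-60) = -12*(-60) = 720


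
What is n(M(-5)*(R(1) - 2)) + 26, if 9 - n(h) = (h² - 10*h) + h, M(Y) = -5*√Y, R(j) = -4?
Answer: 4535 + 270*I*√5 ≈ 4535.0 + 603.74*I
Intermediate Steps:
n(h) = 9 - h² + 9*h (n(h) = 9 - ((h² - 10*h) + h) = 9 - (h² - 9*h) = 9 + (-h² + 9*h) = 9 - h² + 9*h)
n(M(-5)*(R(1) - 2)) + 26 = (9 - ((-5*I*√5)*(-4 - 2))² + 9*((-5*I*√5)*(-4 - 2))) + 26 = (9 - (-5*I*√5*(-6))² + 9*(-5*I*√5*(-6))) + 26 = (9 - (30*I*√5)² + 9*(30*I*√5)) + 26 = (9 - 1*(-4500) + 270*I*√5) + 26 = (9 + 4500 + 270*I*√5) + 26 = (4509 + 270*I*√5) + 26 = 4535 + 270*I*√5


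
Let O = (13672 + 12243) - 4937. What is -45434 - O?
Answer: -66412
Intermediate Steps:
O = 20978 (O = 25915 - 4937 = 20978)
-45434 - O = -45434 - 1*20978 = -45434 - 20978 = -66412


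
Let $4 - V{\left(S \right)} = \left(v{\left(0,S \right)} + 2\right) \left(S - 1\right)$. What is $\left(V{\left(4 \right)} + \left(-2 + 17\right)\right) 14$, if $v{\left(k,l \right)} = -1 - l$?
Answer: $392$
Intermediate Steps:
$V{\left(S \right)} = 4 - \left(1 - S\right) \left(-1 + S\right)$ ($V{\left(S \right)} = 4 - \left(\left(-1 - S\right) + 2\right) \left(S - 1\right) = 4 - \left(1 - S\right) \left(-1 + S\right)$)
$\left(V{\left(4 \right)} + \left(-2 + 17\right)\right) 14 = \left(\left(5 + 4^{2} - 8\right) + \left(-2 + 17\right)\right) 14 = \left(\left(5 + 16 - 8\right) + 15\right) 14 = \left(13 + 15\right) 14 = 28 \cdot 14 = 392$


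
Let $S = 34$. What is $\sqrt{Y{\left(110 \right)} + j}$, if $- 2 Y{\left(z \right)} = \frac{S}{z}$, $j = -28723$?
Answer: $\frac{i \sqrt{347550170}}{110} \approx 169.48 i$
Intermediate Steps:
$Y{\left(z \right)} = - \frac{17}{z}$ ($Y{\left(z \right)} = - \frac{34 \frac{1}{z}}{2} = - \frac{17}{z}$)
$\sqrt{Y{\left(110 \right)} + j} = \sqrt{- \frac{17}{110} - 28723} = \sqrt{- \frac{3159547}{110}} = \frac{i \sqrt{347550170}}{110}$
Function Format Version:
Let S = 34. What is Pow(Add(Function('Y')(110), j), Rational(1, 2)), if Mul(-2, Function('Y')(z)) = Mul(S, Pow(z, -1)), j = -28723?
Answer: Mul(Rational(1, 110), I, Pow(347550170, Rational(1, 2))) ≈ Mul(169.48, I)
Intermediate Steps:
Function('Y')(z) = Mul(-17, Pow(z, -1)) (Function('Y')(z) = Mul(Rational(-1, 2), Mul(34, Pow(z, -1))) = Mul(-17, Pow(z, -1)))
Pow(Add(Function('Y')(110), j), Rational(1, 2)) = Pow(Add(Mul(-17, Pow(110, -1)), -28723), Rational(1, 2)) = Pow(Add(Mul(-17, Rational(1, 110)), -28723), Rational(1, 2)) = Pow(Add(Rational(-17, 110), -28723), Rational(1, 2)) = Pow(Rational(-3159547, 110), Rational(1, 2)) = Mul(Rational(1, 110), I, Pow(347550170, Rational(1, 2)))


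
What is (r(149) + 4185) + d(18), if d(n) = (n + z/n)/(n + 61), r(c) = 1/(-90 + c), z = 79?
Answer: 351138329/83898 ≈ 4185.3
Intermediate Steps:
d(n) = (n + 79/n)/(61 + n) (d(n) = (n + 79/n)/(n + 61) = (n + 79/n)/(61 + n))
(r(149) + 4185) + d(18) = (1/(-90 + 149) + 4185) + (79 + 18²)/(18*(61 + 18)) = (1/59 + 4185) + (1/18)*(79 + 324)/79 = (1/59 + 4185) + (1/18)*(1/79)*403 = 246916/59 + 403/1422 = 351138329/83898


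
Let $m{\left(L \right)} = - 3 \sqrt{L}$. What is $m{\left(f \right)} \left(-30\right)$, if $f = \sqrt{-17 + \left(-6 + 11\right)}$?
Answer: $90 \sqrt[4]{3} \left(1 + i\right) \approx 118.45 + 118.45 i$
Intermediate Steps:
$f = 2 i \sqrt{3}$ ($f = \sqrt{-17 + 5} = \sqrt{-12} = 2 i \sqrt{3} \approx 3.4641 i$)
$m{\left(f \right)} \left(-30\right) = - 3 \sqrt{2 i \sqrt{3}} \left(-30\right) = - 3 \sqrt{2} \sqrt[4]{3} \sqrt{i} \left(-30\right) = 90 \sqrt{2} \sqrt[4]{3} \sqrt{i}$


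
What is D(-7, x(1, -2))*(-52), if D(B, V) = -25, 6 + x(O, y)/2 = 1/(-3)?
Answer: 1300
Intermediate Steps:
x(O, y) = -38/3 (x(O, y) = -12 + 2/(-3) = -12 + 2*(-1/3) = -12 - 2/3 = -38/3)
D(-7, x(1, -2))*(-52) = -25*(-52) = 1300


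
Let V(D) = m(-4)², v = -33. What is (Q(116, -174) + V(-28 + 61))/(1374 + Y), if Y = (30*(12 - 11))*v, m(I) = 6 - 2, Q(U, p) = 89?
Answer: 35/128 ≈ 0.27344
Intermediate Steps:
m(I) = 4
Y = -990 (Y = (30*(12 - 11))*(-33) = (30*1)*(-33) = 30*(-33) = -990)
V(D) = 16 (V(D) = 4² = 16)
(Q(116, -174) + V(-28 + 61))/(1374 + Y) = (89 + 16)/(1374 - 990) = 105/384 = 105*(1/384) = 35/128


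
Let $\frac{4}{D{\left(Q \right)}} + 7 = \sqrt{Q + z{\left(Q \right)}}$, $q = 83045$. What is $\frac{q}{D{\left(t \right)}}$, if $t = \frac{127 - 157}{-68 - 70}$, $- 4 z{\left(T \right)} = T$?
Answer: $- \frac{581315}{4} + \frac{83045 \sqrt{345}}{184} \approx -1.3695 \cdot 10^{5}$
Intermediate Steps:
$z{\left(T \right)} = - \frac{T}{4}$
$t = \frac{5}{23}$ ($t = - \frac{30}{-138} = \left(-30\right) \left(- \frac{1}{138}\right) = \frac{5}{23} \approx 0.21739$)
$D{\left(Q \right)} = \frac{4}{-7 + \frac{\sqrt{3} \sqrt{Q}}{2}}$ ($D{\left(Q \right)} = \frac{4}{-7 + \sqrt{Q - \frac{Q}{4}}} = \frac{4}{-7 + \sqrt{\frac{3 Q}{4}}} = \frac{4}{-7 + \frac{\sqrt{3} \sqrt{Q}}{2}}$)
$\frac{q}{D{\left(t \right)}} = \frac{83045}{8 \frac{1}{-14 + \sqrt{3} \sqrt{\frac{5}{23}}}} = \frac{83045}{8 \frac{1}{-14 + \sqrt{3} \frac{\sqrt{115}}{23}}} = \frac{83045}{8 \frac{1}{-14 + \frac{\sqrt{345}}{23}}} = 83045 \left(- \frac{7}{4} + \frac{\sqrt{345}}{184}\right) = - \frac{581315}{4} + \frac{83045 \sqrt{345}}{184}$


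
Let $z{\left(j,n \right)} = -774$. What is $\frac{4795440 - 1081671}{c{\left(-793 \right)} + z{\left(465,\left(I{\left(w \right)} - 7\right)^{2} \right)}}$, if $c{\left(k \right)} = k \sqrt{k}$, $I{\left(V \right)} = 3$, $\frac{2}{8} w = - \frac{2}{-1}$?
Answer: $- \frac{2874457206}{499276333} + \frac{2945018817 i \sqrt{793}}{499276333} \approx -5.7572 + 166.11 i$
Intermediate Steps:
$w = 8$ ($w = 4 \left(- \frac{2}{-1}\right) = 4 \left(\left(-2\right) \left(-1\right)\right) = 4 \cdot 2 = 8$)
$c{\left(k \right)} = k^{\frac{3}{2}}$
$\frac{4795440 - 1081671}{c{\left(-793 \right)} + z{\left(465,\left(I{\left(w \right)} - 7\right)^{2} \right)}} = \frac{4795440 - 1081671}{\left(-793\right)^{\frac{3}{2}} - 774} = \frac{3713769}{- 793 i \sqrt{793} - 774} = \frac{3713769}{-774 - 793 i \sqrt{793}}$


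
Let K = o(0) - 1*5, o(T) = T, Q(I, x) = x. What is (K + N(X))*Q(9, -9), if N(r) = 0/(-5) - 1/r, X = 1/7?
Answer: 108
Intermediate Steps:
X = ⅐ (X = 1*(⅐) = ⅐ ≈ 0.14286)
N(r) = -1/r (N(r) = 0*(-⅕) - 1/r = 0 - 1/r = -1/r)
K = -5 (K = 0 - 1*5 = 0 - 5 = -5)
(K + N(X))*Q(9, -9) = (-5 - 1/⅐)*(-9) = (-5 - 1*7)*(-9) = (-5 - 7)*(-9) = -12*(-9) = 108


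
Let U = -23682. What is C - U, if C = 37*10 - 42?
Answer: 24010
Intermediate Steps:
C = 328 (C = 370 - 42 = 328)
C - U = 328 - 1*(-23682) = 328 + 23682 = 24010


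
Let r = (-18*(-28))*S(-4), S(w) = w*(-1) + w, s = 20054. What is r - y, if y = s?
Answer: -20054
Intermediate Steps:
S(w) = 0 (S(w) = -w + w = 0)
y = 20054
r = 0 (r = -18*(-28)*0 = 504*0 = 0)
r - y = 0 - 1*20054 = 0 - 20054 = -20054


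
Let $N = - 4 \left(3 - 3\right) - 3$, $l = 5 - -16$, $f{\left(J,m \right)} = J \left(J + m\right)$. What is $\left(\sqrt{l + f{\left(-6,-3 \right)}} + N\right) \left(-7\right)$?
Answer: $21 - 35 \sqrt{3} \approx -39.622$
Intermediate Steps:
$l = 21$ ($l = 5 + 16 = 21$)
$N = -3$ ($N = - 4 \left(3 - 3\right) - 3 = \left(-4\right) 0 - 3 = 0 - 3 = -3$)
$\left(\sqrt{l + f{\left(-6,-3 \right)}} + N\right) \left(-7\right) = \left(\sqrt{21 - 6 \left(-6 - 3\right)} - 3\right) \left(-7\right) = \left(\sqrt{21 - -54} - 3\right) \left(-7\right) = \left(\sqrt{21 + 54} - 3\right) \left(-7\right) = \left(\sqrt{75} - 3\right) \left(-7\right) = \left(5 \sqrt{3} - 3\right) \left(-7\right) = \left(-3 + 5 \sqrt{3}\right) \left(-7\right) = 21 - 35 \sqrt{3}$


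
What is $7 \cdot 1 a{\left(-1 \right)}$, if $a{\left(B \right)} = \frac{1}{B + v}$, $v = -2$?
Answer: $- \frac{7}{3} \approx -2.3333$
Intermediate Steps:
$a{\left(B \right)} = \frac{1}{-2 + B}$ ($a{\left(B \right)} = \frac{1}{B - 2} = \frac{1}{-2 + B}$)
$7 \cdot 1 a{\left(-1 \right)} = \frac{7 \cdot 1}{-2 - 1} = \frac{7}{-3} = 7 \left(- \frac{1}{3}\right) = - \frac{7}{3}$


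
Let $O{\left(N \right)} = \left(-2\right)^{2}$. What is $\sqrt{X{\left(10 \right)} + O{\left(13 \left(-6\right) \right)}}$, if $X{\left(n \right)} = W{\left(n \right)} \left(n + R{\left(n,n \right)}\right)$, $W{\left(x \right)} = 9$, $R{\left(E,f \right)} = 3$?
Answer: $11$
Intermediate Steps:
$O{\left(N \right)} = 4$
$X{\left(n \right)} = 27 + 9 n$ ($X{\left(n \right)} = 9 \left(n + 3\right) = 9 \left(3 + n\right) = 27 + 9 n$)
$\sqrt{X{\left(10 \right)} + O{\left(13 \left(-6\right) \right)}} = \sqrt{\left(27 + 9 \cdot 10\right) + 4} = \sqrt{\left(27 + 90\right) + 4} = \sqrt{117 + 4} = \sqrt{121} = 11$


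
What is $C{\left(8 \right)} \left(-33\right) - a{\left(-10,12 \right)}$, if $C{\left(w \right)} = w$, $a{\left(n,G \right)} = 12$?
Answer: $-276$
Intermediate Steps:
$C{\left(8 \right)} \left(-33\right) - a{\left(-10,12 \right)} = 8 \left(-33\right) - 12 = -264 - 12 = -276$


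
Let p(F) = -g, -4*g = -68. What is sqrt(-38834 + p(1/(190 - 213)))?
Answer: I*sqrt(38851) ≈ 197.11*I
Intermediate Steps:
g = 17 (g = -1/4*(-68) = 17)
p(F) = -17 (p(F) = -1*17 = -17)
sqrt(-38834 + p(1/(190 - 213))) = sqrt(-38834 - 17) = sqrt(-38851) = I*sqrt(38851)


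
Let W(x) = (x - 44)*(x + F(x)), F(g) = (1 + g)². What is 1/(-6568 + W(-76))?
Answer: -1/672448 ≈ -1.4871e-6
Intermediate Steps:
W(x) = (-44 + x)*(x + (1 + x)²) (W(x) = (x - 44)*(x + (1 + x)²) = (-44 + x)*(x + (1 + x)²))
1/(-6568 + W(-76)) = 1/(-6568 + (-44 + (-76)³ - 131*(-76) - 41*(-76)²)) = 1/(-6568 + (-44 - 438976 + 9956 - 41*5776)) = 1/(-6568 + (-44 - 438976 + 9956 - 236816)) = 1/(-6568 - 665880) = 1/(-672448) = -1/672448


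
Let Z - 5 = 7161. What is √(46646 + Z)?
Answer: 2*√13453 ≈ 231.97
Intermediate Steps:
Z = 7166 (Z = 5 + 7161 = 7166)
√(46646 + Z) = √(46646 + 7166) = √53812 = 2*√13453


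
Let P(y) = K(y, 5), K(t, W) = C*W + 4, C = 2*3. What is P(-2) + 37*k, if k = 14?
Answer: 552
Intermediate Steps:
C = 6
K(t, W) = 4 + 6*W (K(t, W) = 6*W + 4 = 4 + 6*W)
P(y) = 34 (P(y) = 4 + 6*5 = 4 + 30 = 34)
P(-2) + 37*k = 34 + 37*14 = 34 + 518 = 552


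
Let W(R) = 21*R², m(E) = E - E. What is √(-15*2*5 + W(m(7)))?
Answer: 5*I*√6 ≈ 12.247*I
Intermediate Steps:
m(E) = 0
√(-15*2*5 + W(m(7))) = √(-15*2*5 + 21*0²) = √(-30*5 + 21*0) = √(-150 + 0) = √(-150) = 5*I*√6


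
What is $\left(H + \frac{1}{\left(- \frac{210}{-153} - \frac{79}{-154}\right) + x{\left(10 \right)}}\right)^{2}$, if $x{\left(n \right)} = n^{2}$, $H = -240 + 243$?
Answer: $\frac{5800780727361}{640334443681} \approx 9.059$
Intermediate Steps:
$H = 3$
$\left(H + \frac{1}{\left(- \frac{210}{-153} - \frac{79}{-154}\right) + x{\left(10 \right)}}\right)^{2} = \left(3 + \frac{1}{\left(- \frac{210}{-153} - \frac{79}{-154}\right) + 10^{2}}\right)^{2} = \left(3 + \frac{1}{\left(\left(-210\right) \left(- \frac{1}{153}\right) - - \frac{79}{154}\right) + 100}\right)^{2} = \left(3 + \frac{1}{\left(\frac{70}{51} + \frac{79}{154}\right) + 100}\right)^{2} = \left(3 + \frac{1}{\frac{14809}{7854} + 100}\right)^{2} = \left(3 + \frac{1}{\frac{800209}{7854}}\right)^{2} = \left(3 + \frac{7854}{800209}\right)^{2} = \left(\frac{2408481}{800209}\right)^{2} = \frac{5800780727361}{640334443681}$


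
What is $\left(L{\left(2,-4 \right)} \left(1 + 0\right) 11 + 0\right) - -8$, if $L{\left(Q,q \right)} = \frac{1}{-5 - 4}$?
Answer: $\frac{61}{9} \approx 6.7778$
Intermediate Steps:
$L{\left(Q,q \right)} = - \frac{1}{9}$ ($L{\left(Q,q \right)} = \frac{1}{-9} = - \frac{1}{9}$)
$\left(L{\left(2,-4 \right)} \left(1 + 0\right) 11 + 0\right) - -8 = \left(- \frac{1 + 0}{9} \cdot 11 + 0\right) - -8 = \left(\left(- \frac{1}{9}\right) 1 \cdot 11 + 0\right) + 8 = \left(\left(- \frac{1}{9}\right) 11 + 0\right) + 8 = \left(- \frac{11}{9} + 0\right) + 8 = - \frac{11}{9} + 8 = \frac{61}{9}$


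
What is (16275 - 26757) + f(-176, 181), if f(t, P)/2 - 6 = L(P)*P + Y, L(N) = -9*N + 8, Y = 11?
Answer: -597250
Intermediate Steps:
L(N) = 8 - 9*N
f(t, P) = 34 + 2*P*(8 - 9*P) (f(t, P) = 12 + 2*((8 - 9*P)*P + 11) = 12 + 2*(P*(8 - 9*P) + 11) = 12 + 2*(11 + P*(8 - 9*P)) = 12 + (22 + 2*P*(8 - 9*P)) = 34 + 2*P*(8 - 9*P))
(16275 - 26757) + f(-176, 181) = (16275 - 26757) + (34 - 2*181*(-8 + 9*181)) = -10482 + (34 - 2*181*(-8 + 1629)) = -10482 + (34 - 2*181*1621) = -10482 + (34 - 586802) = -10482 - 586768 = -597250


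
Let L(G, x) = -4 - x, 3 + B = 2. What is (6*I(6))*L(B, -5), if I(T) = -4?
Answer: -24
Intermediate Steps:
B = -1 (B = -3 + 2 = -1)
(6*I(6))*L(B, -5) = (6*(-4))*(-4 - 1*(-5)) = -24*(-4 + 5) = -24*1 = -24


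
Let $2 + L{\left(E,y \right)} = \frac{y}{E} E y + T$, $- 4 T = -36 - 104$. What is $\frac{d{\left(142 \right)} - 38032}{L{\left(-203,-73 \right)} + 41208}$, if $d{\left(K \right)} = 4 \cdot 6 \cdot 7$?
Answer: $- \frac{18932}{23285} \approx -0.81306$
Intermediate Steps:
$T = 35$ ($T = - \frac{-36 - 104}{4} = \left(- \frac{1}{4}\right) \left(-140\right) = 35$)
$L{\left(E,y \right)} = 33 + y^{2}$ ($L{\left(E,y \right)} = -2 + \left(\frac{y}{E} E y + 35\right) = -2 + \left(y y + 35\right) = -2 + \left(y^{2} + 35\right) = -2 + \left(35 + y^{2}\right) = 33 + y^{2}$)
$d{\left(K \right)} = 168$ ($d{\left(K \right)} = 24 \cdot 7 = 168$)
$\frac{d{\left(142 \right)} - 38032}{L{\left(-203,-73 \right)} + 41208} = \frac{168 - 38032}{\left(33 + \left(-73\right)^{2}\right) + 41208} = - \frac{37864}{\left(33 + 5329\right) + 41208} = - \frac{37864}{5362 + 41208} = - \frac{37864}{46570} = \left(-37864\right) \frac{1}{46570} = - \frac{18932}{23285}$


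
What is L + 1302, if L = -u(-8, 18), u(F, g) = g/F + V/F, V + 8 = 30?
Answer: 1307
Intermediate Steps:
V = 22 (V = -8 + 30 = 22)
u(F, g) = 22/F + g/F (u(F, g) = g/F + 22/F = 22/F + g/F)
L = 5 (L = -(22 + 18)/(-8) = -(-1)*40/8 = -1*(-5) = 5)
L + 1302 = 5 + 1302 = 1307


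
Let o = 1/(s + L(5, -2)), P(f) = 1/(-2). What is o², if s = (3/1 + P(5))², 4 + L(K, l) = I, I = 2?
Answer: 16/289 ≈ 0.055363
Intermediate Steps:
P(f) = -½
L(K, l) = -2 (L(K, l) = -4 + 2 = -2)
s = 25/4 (s = (3/1 - ½)² = (3*1 - ½)² = (3 - ½)² = (5/2)² = 25/4 ≈ 6.2500)
o = 4/17 (o = 1/(25/4 - 2) = 1/(17/4) = 4/17 ≈ 0.23529)
o² = (4/17)² = 16/289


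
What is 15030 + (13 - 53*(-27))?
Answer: 16474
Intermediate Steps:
15030 + (13 - 53*(-27)) = 15030 + (13 + 1431) = 15030 + 1444 = 16474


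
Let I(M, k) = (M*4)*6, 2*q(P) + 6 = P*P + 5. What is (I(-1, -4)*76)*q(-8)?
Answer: -57456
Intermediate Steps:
q(P) = -½ + P²/2 (q(P) = -3 + (P*P + 5)/2 = -3 + (P² + 5)/2 = -3 + (5 + P²)/2 = -3 + (5/2 + P²/2) = -½ + P²/2)
I(M, k) = 24*M (I(M, k) = (4*M)*6 = 24*M)
(I(-1, -4)*76)*q(-8) = ((24*(-1))*76)*(-½ + (½)*(-8)²) = (-24*76)*(-½ + (½)*64) = -1824*(-½ + 32) = -1824*63/2 = -57456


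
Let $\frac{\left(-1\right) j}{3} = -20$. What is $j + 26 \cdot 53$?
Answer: $1438$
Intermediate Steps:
$j = 60$ ($j = \left(-3\right) \left(-20\right) = 60$)
$j + 26 \cdot 53 = 60 + 26 \cdot 53 = 60 + 1378 = 1438$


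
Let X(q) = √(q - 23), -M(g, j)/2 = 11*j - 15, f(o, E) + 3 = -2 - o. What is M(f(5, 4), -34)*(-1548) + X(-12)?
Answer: -1204344 + I*√35 ≈ -1.2043e+6 + 5.9161*I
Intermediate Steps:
f(o, E) = -5 - o (f(o, E) = -3 + (-2 - o) = -5 - o)
M(g, j) = 30 - 22*j (M(g, j) = -2*(11*j - 15) = -2*(-15 + 11*j) = 30 - 22*j)
X(q) = √(-23 + q)
M(f(5, 4), -34)*(-1548) + X(-12) = (30 - 22*(-34))*(-1548) + √(-23 - 12) = (30 + 748)*(-1548) + √(-35) = 778*(-1548) + I*√35 = -1204344 + I*√35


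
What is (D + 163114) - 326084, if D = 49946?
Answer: -113024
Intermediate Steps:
(D + 163114) - 326084 = (49946 + 163114) - 326084 = 213060 - 326084 = -113024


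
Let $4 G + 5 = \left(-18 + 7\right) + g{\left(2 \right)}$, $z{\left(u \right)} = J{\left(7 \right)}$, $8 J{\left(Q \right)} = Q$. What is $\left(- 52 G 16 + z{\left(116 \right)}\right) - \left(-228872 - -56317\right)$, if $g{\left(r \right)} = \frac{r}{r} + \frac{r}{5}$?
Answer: $\frac{7023707}{40} \approx 1.7559 \cdot 10^{5}$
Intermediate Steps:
$J{\left(Q \right)} = \frac{Q}{8}$
$g{\left(r \right)} = 1 + \frac{r}{5}$ ($g{\left(r \right)} = 1 + r \frac{1}{5} = 1 + \frac{r}{5}$)
$z{\left(u \right)} = \frac{7}{8}$ ($z{\left(u \right)} = \frac{1}{8} \cdot 7 = \frac{7}{8}$)
$G = - \frac{73}{20}$ ($G = - \frac{5}{4} + \frac{\left(-18 + 7\right) + \left(1 + \frac{1}{5} \cdot 2\right)}{4} = - \frac{5}{4} + \frac{-11 + \left(1 + \frac{2}{5}\right)}{4} = - \frac{5}{4} + \frac{-11 + \frac{7}{5}}{4} = - \frac{5}{4} + \frac{1}{4} \left(- \frac{48}{5}\right) = - \frac{5}{4} - \frac{12}{5} = - \frac{73}{20} \approx -3.65$)
$\left(- 52 G 16 + z{\left(116 \right)}\right) - \left(-228872 - -56317\right) = \left(\left(-52\right) \left(- \frac{73}{20}\right) 16 + \frac{7}{8}\right) - \left(-228872 - -56317\right) = \left(\frac{949}{5} \cdot 16 + \frac{7}{8}\right) - \left(-228872 + 56317\right) = \left(\frac{15184}{5} + \frac{7}{8}\right) - -172555 = \frac{121507}{40} + 172555 = \frac{7023707}{40}$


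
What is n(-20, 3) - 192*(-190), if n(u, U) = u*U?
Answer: 36420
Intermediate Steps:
n(u, U) = U*u
n(-20, 3) - 192*(-190) = 3*(-20) - 192*(-190) = -60 + 36480 = 36420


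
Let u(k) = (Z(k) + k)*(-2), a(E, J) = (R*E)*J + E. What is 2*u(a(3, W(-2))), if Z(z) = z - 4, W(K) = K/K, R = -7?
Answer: 160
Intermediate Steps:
W(K) = 1
a(E, J) = E - 7*E*J (a(E, J) = (-7*E)*J + E = -7*E*J + E = E - 7*E*J)
Z(z) = -4 + z
u(k) = 8 - 4*k (u(k) = ((-4 + k) + k)*(-2) = (-4 + 2*k)*(-2) = 8 - 4*k)
2*u(a(3, W(-2))) = 2*(8 - 12*(1 - 7*1)) = 2*(8 - 12*(1 - 7)) = 2*(8 - 12*(-6)) = 2*(8 - 4*(-18)) = 2*(8 + 72) = 2*80 = 160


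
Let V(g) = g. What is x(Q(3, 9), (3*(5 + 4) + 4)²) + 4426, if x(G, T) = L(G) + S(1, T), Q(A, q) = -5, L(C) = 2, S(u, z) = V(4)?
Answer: 4432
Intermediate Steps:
S(u, z) = 4
x(G, T) = 6 (x(G, T) = 2 + 4 = 6)
x(Q(3, 9), (3*(5 + 4) + 4)²) + 4426 = 6 + 4426 = 4432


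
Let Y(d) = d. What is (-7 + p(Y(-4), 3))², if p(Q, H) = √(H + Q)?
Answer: (7 - I)² ≈ 48.0 - 14.0*I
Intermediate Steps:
(-7 + p(Y(-4), 3))² = (-7 + √(3 - 4))² = (-7 + √(-1))² = (-7 + I)²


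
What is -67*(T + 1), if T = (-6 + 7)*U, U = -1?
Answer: 0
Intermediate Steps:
T = -1 (T = (-6 + 7)*(-1) = 1*(-1) = -1)
-67*(T + 1) = -67*(-1 + 1) = -67*0 = 0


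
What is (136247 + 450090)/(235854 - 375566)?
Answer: -586337/139712 ≈ -4.1968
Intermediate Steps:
(136247 + 450090)/(235854 - 375566) = 586337/(-139712) = 586337*(-1/139712) = -586337/139712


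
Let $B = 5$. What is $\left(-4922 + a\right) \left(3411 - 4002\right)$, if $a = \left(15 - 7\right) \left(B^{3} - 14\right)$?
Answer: $2384094$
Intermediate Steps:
$a = 888$ ($a = \left(15 - 7\right) \left(5^{3} - 14\right) = 8 \left(125 - 14\right) = 8 \cdot 111 = 888$)
$\left(-4922 + a\right) \left(3411 - 4002\right) = \left(-4922 + 888\right) \left(3411 - 4002\right) = \left(-4034\right) \left(-591\right) = 2384094$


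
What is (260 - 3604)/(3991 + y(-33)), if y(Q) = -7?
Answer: -209/249 ≈ -0.83936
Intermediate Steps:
(260 - 3604)/(3991 + y(-33)) = (260 - 3604)/(3991 - 7) = -3344/3984 = -3344*1/3984 = -209/249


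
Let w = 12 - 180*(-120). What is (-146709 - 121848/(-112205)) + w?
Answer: -14036387037/112205 ≈ -1.2510e+5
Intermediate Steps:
w = 21612 (w = 12 + 21600 = 21612)
(-146709 - 121848/(-112205)) + w = (-146709 - 121848/(-112205)) + 21612 = (-146709 - 121848*(-1/112205)) + 21612 = (-146709 + 121848/112205) + 21612 = -16461361497/112205 + 21612 = -14036387037/112205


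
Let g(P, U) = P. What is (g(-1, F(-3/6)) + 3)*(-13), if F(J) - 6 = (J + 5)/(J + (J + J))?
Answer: -26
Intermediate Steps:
F(J) = 6 + (5 + J)/(3*J) (F(J) = 6 + (J + 5)/(J + (J + J)) = 6 + (5 + J)/(J + 2*J) = 6 + (5 + J)/((3*J)) = 6 + (5 + J)*(1/(3*J)) = 6 + (5 + J)/(3*J))
(g(-1, F(-3/6)) + 3)*(-13) = (-1 + 3)*(-13) = 2*(-13) = -26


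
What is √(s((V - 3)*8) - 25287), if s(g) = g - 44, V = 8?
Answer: I*√25291 ≈ 159.03*I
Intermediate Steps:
s(g) = -44 + g
√(s((V - 3)*8) - 25287) = √((-44 + (8 - 3)*8) - 25287) = √((-44 + 5*8) - 25287) = √((-44 + 40) - 25287) = √(-4 - 25287) = √(-25291) = I*√25291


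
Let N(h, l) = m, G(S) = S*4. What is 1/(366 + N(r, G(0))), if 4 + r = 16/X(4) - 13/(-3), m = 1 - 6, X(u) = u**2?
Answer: 1/361 ≈ 0.0027701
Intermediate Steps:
G(S) = 4*S
m = -5
r = 4/3 (r = -4 + (16/(4**2) - 13/(-3)) = -4 + (16/16 - 13*(-1/3)) = -4 + (16*(1/16) + 13/3) = -4 + (1 + 13/3) = -4 + 16/3 = 4/3 ≈ 1.3333)
N(h, l) = -5
1/(366 + N(r, G(0))) = 1/(366 - 5) = 1/361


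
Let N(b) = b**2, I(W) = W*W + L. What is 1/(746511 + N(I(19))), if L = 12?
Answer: 1/885640 ≈ 1.1291e-6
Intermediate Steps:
I(W) = 12 + W**2 (I(W) = W*W + 12 = W**2 + 12 = 12 + W**2)
1/(746511 + N(I(19))) = 1/(746511 + (12 + 19**2)**2) = 1/(746511 + (12 + 361)**2) = 1/(746511 + 373**2) = 1/(746511 + 139129) = 1/885640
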